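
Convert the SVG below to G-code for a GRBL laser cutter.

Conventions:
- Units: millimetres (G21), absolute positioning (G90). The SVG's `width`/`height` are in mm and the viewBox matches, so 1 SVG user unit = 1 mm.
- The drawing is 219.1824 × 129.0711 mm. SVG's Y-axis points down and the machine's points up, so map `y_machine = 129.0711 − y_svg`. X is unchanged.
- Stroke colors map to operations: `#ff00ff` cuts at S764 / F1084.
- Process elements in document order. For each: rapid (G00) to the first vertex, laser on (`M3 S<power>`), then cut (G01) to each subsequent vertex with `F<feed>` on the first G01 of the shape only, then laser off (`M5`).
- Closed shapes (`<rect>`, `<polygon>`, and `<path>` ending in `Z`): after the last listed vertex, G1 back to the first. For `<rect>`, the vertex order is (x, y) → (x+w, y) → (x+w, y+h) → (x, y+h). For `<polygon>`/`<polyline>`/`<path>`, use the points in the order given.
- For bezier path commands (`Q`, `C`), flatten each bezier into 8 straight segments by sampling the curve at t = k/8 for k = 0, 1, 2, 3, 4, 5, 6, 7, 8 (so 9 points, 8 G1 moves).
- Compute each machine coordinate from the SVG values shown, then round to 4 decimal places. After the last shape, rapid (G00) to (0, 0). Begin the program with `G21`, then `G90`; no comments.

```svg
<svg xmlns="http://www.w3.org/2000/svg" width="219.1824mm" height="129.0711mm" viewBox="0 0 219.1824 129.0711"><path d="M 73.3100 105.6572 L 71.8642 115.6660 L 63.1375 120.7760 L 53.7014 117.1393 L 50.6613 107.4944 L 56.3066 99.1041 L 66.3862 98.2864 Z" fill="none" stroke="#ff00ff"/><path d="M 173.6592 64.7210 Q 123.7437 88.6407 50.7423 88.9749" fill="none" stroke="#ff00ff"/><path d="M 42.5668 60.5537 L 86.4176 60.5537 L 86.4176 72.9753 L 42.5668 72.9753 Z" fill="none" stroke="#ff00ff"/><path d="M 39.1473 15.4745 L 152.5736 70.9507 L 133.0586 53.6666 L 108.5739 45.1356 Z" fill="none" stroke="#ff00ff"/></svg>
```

Since the viewBox matches the mm dimensions, user units are millimetres directly. The only transform is the Y-flip y_m = 129.0711 − y_svg.

Shape 1 is a regular polygon drawn with `<path>`. Its stroke #ff00ff means cut at S764, F1084. After flipping Y the toolpath is (73.3100,23.4139) → (71.8642,13.4051) → (63.1375,8.2951) → (53.7014,11.9318) → (50.6613,21.5767) → (56.3066,29.9670) → (66.3862,30.7847) → (73.3100,23.4139), returning to the start.

Shape 2 is a quadratic bezier drawn with `<path>`. Its stroke #ff00ff means cut at S764, F1084. After flipping Y the toolpath is (173.6592,64.3501) → (160.8196,58.7387) → (147.2586,53.8643) → (132.9761,49.7270) → (117.9722,46.3268) → (102.2469,43.6636) → (85.8001,41.7374) → (68.6319,40.5483) → (50.7423,40.0962).

Shape 3 is a rectangle drawn with `<path>`. Its stroke #ff00ff means cut at S764, F1084. After flipping Y the toolpath is (42.5668,68.5174) → (86.4176,68.5174) → (86.4176,56.0958) → (42.5668,56.0958) → (42.5668,68.5174), returning to the start.

Shape 4 is a closed polygon drawn with `<path>`. Its stroke #ff00ff means cut at S764, F1084. After flipping Y the toolpath is (39.1473,113.5966) → (152.5736,58.1204) → (133.0586,75.4045) → (108.5739,83.9355) → (39.1473,113.5966), returning to the start.

G21
G90
G00 X73.3100 Y23.4139
M3 S764
G01 X71.8642 Y13.4051 F1084
G01 X63.1375 Y8.2951
G01 X53.7014 Y11.9318
G01 X50.6613 Y21.5767
G01 X56.3066 Y29.9670
G01 X66.3862 Y30.7847
G01 X73.3100 Y23.4139
M5
G00 X173.6592 Y64.3501
M3 S764
G01 X160.8196 Y58.7387 F1084
G01 X147.2586 Y53.8643
G01 X132.9761 Y49.7270
G01 X117.9722 Y46.3268
G01 X102.2469 Y43.6636
G01 X85.8001 Y41.7374
G01 X68.6319 Y40.5483
G01 X50.7423 Y40.0962
M5
G00 X42.5668 Y68.5174
M3 S764
G01 X86.4176 Y68.5174 F1084
G01 X86.4176 Y56.0958
G01 X42.5668 Y56.0958
G01 X42.5668 Y68.5174
M5
G00 X39.1473 Y113.5966
M3 S764
G01 X152.5736 Y58.1204 F1084
G01 X133.0586 Y75.4045
G01 X108.5739 Y83.9355
G01 X39.1473 Y113.5966
M5
G00 X0.0000 Y0.0000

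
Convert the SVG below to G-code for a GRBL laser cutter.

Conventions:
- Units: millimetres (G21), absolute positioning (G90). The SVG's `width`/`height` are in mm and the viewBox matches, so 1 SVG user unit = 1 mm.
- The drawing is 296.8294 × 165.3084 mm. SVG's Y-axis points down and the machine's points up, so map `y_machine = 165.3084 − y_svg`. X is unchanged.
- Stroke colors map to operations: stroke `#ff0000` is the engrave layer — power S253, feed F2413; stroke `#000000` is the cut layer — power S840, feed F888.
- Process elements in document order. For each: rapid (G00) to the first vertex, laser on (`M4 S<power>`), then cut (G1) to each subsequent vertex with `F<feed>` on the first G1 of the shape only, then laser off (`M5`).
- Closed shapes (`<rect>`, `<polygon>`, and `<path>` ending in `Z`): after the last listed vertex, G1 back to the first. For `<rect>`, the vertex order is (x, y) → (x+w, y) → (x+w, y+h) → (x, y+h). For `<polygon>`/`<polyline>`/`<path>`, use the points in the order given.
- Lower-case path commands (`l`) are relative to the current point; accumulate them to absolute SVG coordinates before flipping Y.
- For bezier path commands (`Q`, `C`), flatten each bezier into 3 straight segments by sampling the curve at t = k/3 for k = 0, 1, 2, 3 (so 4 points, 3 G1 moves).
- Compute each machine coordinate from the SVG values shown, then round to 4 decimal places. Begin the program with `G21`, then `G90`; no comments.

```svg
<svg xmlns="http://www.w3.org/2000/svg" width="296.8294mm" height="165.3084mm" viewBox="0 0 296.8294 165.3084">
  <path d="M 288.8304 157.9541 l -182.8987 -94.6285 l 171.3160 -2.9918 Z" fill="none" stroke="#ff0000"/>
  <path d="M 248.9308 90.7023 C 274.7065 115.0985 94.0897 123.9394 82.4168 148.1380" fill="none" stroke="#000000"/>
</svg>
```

Since the viewBox matches the mm dimensions, user units are millimetres directly. The only transform is the Y-flip y_m = 165.3084 − y_svg.

Shape 1 is a closed polygon drawn with `<path>`. Its stroke #ff0000 means engrave at S253, F2413. After flipping Y the toolpath is (288.8304,7.3543) → (105.9317,101.9828) → (277.2477,104.9746) → (288.8304,7.3543), returning to the start.

Shape 2 is a cubic bezier drawn with `<path>`. Its stroke #000000 means cut at S840, F888. After flipping Y the toolpath is (248.9308,74.6061) → (219.8103,54.2501) → (136.5030,37.3947) → (82.4168,17.1704).

G21
G90
G00 X288.8304 Y7.3543
M4 S253
G1 X105.9317 Y101.9828 F2413
G1 X277.2477 Y104.9746
G1 X288.8304 Y7.3543
M5
G00 X248.9308 Y74.6061
M4 S840
G1 X219.8103 Y54.2501 F888
G1 X136.5030 Y37.3947
G1 X82.4168 Y17.1704
M5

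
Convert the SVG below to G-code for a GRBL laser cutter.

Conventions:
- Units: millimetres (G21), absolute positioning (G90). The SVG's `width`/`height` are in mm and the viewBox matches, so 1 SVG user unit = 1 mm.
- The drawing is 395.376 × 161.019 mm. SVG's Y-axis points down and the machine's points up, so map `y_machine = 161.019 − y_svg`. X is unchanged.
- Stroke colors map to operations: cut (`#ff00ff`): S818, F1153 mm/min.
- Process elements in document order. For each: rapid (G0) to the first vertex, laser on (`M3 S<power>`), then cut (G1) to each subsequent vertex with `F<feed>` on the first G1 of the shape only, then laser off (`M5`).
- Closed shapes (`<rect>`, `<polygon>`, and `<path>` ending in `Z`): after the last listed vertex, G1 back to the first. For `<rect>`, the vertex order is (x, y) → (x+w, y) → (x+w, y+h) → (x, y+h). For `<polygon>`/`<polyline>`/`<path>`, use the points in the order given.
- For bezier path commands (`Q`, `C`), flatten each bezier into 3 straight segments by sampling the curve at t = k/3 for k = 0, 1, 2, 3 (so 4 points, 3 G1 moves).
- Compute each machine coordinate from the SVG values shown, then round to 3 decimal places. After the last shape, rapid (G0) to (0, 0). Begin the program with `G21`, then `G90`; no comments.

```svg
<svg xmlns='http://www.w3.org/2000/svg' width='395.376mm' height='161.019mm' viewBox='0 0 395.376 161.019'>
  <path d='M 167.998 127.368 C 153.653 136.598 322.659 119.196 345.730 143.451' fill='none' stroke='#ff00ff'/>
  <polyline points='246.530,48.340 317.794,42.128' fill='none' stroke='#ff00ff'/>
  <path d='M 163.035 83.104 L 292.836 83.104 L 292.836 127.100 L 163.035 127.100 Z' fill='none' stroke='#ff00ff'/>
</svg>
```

G21
G90
G0 X167.998 Y33.651
M3 S818
G1 X202.574 Y30.769 F1153
G1 X286.210 Y30.467
G1 X345.730 Y17.568
M5
G0 X246.530 Y112.679
M3 S818
G1 X317.794 Y118.891 F1153
M5
G0 X163.035 Y77.915
M3 S818
G1 X292.836 Y77.915 F1153
G1 X292.836 Y33.919
G1 X163.035 Y33.919
G1 X163.035 Y77.915
M5
G0 X0.000 Y0.000

viewBox `0 0 395.376 161.019` with mm width/height → 1 unit = 1 mm. Flip: y_m = 161.019 − y_svg.

**Shape 1** — `<path>` cubic bezier, stroke `#ff00ff` → cut (S818, F1153). Control points (SVG): P0=(167.998,127.368), P1=(153.653,136.598), P2=(322.659,119.196), P3=(345.730,143.451); sampled at t=k/3. Machine vertices: (167.998,33.651) → (202.574,30.769) → (286.210,30.467) → (345.730,17.568). Open path.

**Shape 2** — `<polyline>` line segment, stroke `#ff00ff` → cut (S818, F1153). Machine vertices: (246.530,112.679) → (317.794,118.891). Open path.

**Shape 3** — `<path>` rectangle, stroke `#ff00ff` → cut (S818, F1153). Machine vertices: (163.035,77.915) → (292.836,77.915) → (292.836,33.919) → (163.035,33.919) → (163.035,77.915). Closed: final G1 returns to the first vertex.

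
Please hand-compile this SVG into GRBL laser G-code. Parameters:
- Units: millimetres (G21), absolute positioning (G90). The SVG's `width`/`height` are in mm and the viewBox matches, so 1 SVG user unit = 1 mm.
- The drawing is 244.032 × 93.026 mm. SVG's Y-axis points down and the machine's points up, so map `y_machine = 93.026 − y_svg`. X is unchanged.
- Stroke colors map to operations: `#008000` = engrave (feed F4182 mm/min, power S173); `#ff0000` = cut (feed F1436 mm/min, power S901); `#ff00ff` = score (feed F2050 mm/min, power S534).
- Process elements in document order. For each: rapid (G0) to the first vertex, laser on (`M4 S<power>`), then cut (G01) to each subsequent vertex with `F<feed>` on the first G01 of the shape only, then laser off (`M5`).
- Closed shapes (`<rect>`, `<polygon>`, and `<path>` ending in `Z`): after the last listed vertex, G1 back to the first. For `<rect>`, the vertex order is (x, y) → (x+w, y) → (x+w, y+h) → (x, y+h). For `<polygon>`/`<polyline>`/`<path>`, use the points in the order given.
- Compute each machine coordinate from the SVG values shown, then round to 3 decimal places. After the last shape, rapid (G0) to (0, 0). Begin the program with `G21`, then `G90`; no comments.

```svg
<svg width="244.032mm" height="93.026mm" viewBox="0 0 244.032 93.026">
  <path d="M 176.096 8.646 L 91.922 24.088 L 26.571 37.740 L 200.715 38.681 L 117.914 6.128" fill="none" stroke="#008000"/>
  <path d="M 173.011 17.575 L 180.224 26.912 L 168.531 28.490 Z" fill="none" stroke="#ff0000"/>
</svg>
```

1 u = 1 mm; y_m = 93.026 − y.

[1] `<path>` open polyline, #008000→engrave S173 F4182: (176.096,84.380) → (91.922,68.938) → (26.571,55.286) → (200.715,54.345) → (117.914,86.898)

[2] `<path>` regular polygon, #ff0000→cut S901 F1436: (173.011,75.451) → (180.224,66.114) → (168.531,64.536) → (173.011,75.451) (closed)

G21
G90
G0 X176.096 Y84.380
M4 S173
G01 X91.922 Y68.938 F4182
G01 X26.571 Y55.286
G01 X200.715 Y54.345
G01 X117.914 Y86.898
M5
G0 X173.011 Y75.451
M4 S901
G01 X180.224 Y66.114 F1436
G01 X168.531 Y64.536
G01 X173.011 Y75.451
M5
G0 X0.000 Y0.000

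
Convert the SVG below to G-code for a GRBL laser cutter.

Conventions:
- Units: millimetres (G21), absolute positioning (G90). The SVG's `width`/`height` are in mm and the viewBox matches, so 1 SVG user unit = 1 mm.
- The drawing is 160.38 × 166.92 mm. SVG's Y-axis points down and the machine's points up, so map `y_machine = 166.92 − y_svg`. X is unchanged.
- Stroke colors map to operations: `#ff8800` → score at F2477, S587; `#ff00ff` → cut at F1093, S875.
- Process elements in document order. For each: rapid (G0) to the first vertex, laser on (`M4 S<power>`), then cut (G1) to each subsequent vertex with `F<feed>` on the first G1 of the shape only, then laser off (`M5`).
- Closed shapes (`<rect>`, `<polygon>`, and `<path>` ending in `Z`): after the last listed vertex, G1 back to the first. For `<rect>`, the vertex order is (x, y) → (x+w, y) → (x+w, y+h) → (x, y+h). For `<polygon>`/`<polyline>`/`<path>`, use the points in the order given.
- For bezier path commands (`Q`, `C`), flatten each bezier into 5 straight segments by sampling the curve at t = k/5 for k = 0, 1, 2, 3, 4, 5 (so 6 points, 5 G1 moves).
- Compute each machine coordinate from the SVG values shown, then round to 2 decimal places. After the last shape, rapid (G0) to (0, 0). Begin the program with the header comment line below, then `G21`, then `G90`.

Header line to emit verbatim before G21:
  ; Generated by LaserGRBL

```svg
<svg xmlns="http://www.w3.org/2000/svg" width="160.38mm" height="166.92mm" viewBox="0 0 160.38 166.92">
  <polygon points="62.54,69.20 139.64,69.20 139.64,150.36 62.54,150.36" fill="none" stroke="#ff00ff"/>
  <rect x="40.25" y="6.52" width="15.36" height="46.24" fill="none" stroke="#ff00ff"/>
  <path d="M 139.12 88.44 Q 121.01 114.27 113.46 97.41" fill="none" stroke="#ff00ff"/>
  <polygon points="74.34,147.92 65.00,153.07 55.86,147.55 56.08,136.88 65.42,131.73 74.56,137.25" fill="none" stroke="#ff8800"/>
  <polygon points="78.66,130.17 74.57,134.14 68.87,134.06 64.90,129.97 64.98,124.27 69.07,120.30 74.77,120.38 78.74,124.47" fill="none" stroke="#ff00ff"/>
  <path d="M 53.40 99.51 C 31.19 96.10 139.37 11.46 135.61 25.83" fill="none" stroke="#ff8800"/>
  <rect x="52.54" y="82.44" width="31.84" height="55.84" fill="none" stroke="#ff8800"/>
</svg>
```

; Generated by LaserGRBL
G21
G90
G0 X62.54 Y97.72
M4 S875
G1 X139.64 Y97.72 F1093
G1 X139.64 Y16.56
G1 X62.54 Y16.56
G1 X62.54 Y97.72
M5
G0 X40.25 Y160.40
M4 S875
G1 X55.61 Y160.40 F1093
G1 X55.61 Y114.16
G1 X40.25 Y114.16
G1 X40.25 Y160.40
M5
G0 X139.12 Y78.48
M4 S875
G1 X132.30 Y69.86 F1093
G1 X126.32 Y64.65
G1 X121.19 Y62.85
G1 X116.90 Y64.47
G1 X113.46 Y69.51
M5
G0 X74.34 Y19.00
M4 S587
G1 X65.00 Y13.85 F2477
G1 X55.86 Y19.37
G1 X56.08 Y30.04
G1 X65.42 Y35.19
G1 X74.56 Y29.67
G1 X74.34 Y19.00
M5
G0 X78.66 Y36.75
M4 S875
G1 X74.57 Y32.78 F1093
G1 X68.87 Y32.86
G1 X64.90 Y36.95
G1 X64.98 Y42.65
G1 X69.07 Y46.62
G1 X74.77 Y46.54
G1 X78.74 Y42.45
G1 X78.66 Y36.75
M5
G0 X53.40 Y67.41
M4 S587
G1 X53.78 Y77.76 F2477
G1 X73.83 Y98.96
G1 X101.90 Y122.34
G1 X126.37 Y139.27
G1 X135.61 Y141.09
M5
G0 X52.54 Y84.48
M4 S587
G1 X84.38 Y84.48 F2477
G1 X84.38 Y28.64
G1 X52.54 Y28.64
G1 X52.54 Y84.48
M5
G0 X0.00 Y0.00

viewBox `0 0 160.38 166.92` with mm width/height → 1 unit = 1 mm. Flip: y_m = 166.92 − y_svg.

**Shape 1** — `<polygon>` rectangle, stroke `#ff00ff` → cut (S875, F1093). Machine vertices: (62.54,97.72) → (139.64,97.72) → (139.64,16.56) → (62.54,16.56) → (62.54,97.72). Closed: final G1 returns to the first vertex.

**Shape 2** — `<rect>` rectangle, stroke `#ff00ff` → cut (S875, F1093). Machine vertices: (40.25,160.40) → (55.61,160.40) → (55.61,114.16) → (40.25,114.16) → (40.25,160.40). Closed: final G1 returns to the first vertex.

**Shape 3** — `<path>` quadratic bezier, stroke `#ff00ff` → cut (S875, F1093). Control points (SVG): P0=(139.12,88.44), P1=(121.01,114.27), P2=(113.46,97.41); sampled at t=k/5. Machine vertices: (139.12,78.48) → (132.30,69.86) → (126.32,64.65) → (121.19,62.85) → (116.90,64.47) → (113.46,69.51). Open path.

**Shape 4** — `<polygon>` regular polygon, stroke `#ff8800` → score (S587, F2477). Machine vertices: (74.34,19.00) → (65.00,13.85) → (55.86,19.37) → (56.08,30.04) → (65.42,35.19) → (74.56,29.67) → (74.34,19.00). Closed: final G1 returns to the first vertex.

**Shape 5** — `<polygon>` regular polygon, stroke `#ff00ff` → cut (S875, F1093). Machine vertices: (78.66,36.75) → (74.57,32.78) → (68.87,32.86) → (64.90,36.95) → (64.98,42.65) → (69.07,46.62) → (74.77,46.54) → (78.74,42.45) → (78.66,36.75). Closed: final G1 returns to the first vertex.

**Shape 6** — `<path>` cubic bezier, stroke `#ff8800` → score (S587, F2477). Control points (SVG): P0=(53.40,99.51), P1=(31.19,96.10), P2=(139.37,11.46), P3=(135.61,25.83); sampled at t=k/5. Machine vertices: (53.40,67.41) → (53.78,77.76) → (73.83,98.96) → (101.90,122.34) → (126.37,139.27) → (135.61,141.09). Open path.

**Shape 7** — `<rect>` rectangle, stroke `#ff8800` → score (S587, F2477). Machine vertices: (52.54,84.48) → (84.38,84.48) → (84.38,28.64) → (52.54,28.64) → (52.54,84.48). Closed: final G1 returns to the first vertex.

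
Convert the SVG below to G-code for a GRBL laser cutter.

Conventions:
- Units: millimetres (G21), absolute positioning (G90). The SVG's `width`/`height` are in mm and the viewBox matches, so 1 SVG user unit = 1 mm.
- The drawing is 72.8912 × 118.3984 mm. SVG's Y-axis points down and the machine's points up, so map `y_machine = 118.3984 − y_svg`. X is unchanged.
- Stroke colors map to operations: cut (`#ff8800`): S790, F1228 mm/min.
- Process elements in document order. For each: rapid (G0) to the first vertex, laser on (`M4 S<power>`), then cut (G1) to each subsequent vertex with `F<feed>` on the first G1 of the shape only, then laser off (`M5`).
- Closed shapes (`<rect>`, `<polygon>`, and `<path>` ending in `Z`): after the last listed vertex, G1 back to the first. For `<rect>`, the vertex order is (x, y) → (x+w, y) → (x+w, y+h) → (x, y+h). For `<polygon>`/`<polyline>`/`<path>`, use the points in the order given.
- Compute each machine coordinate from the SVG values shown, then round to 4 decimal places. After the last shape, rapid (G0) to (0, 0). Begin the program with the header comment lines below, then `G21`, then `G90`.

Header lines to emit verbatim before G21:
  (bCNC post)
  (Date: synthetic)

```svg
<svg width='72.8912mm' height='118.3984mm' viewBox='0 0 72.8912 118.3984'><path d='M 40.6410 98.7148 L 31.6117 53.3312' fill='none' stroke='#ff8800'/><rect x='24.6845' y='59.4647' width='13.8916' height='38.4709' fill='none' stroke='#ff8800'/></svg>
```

1 u = 1 mm; y_m = 118.3984 − y.

[1] `<path>` line segment, #ff8800→cut S790 F1228: (40.6410,19.6836) → (31.6117,65.0672)

[2] `<rect>` rectangle, #ff8800→cut S790 F1228: (24.6845,58.9337) → (38.5761,58.9337) → (38.5761,20.4628) → (24.6845,20.4628) → (24.6845,58.9337) (closed)

(bCNC post)
(Date: synthetic)
G21
G90
G0 X40.6410 Y19.6836
M4 S790
G1 X31.6117 Y65.0672 F1228
M5
G0 X24.6845 Y58.9337
M4 S790
G1 X38.5761 Y58.9337 F1228
G1 X38.5761 Y20.4628
G1 X24.6845 Y20.4628
G1 X24.6845 Y58.9337
M5
G0 X0.0000 Y0.0000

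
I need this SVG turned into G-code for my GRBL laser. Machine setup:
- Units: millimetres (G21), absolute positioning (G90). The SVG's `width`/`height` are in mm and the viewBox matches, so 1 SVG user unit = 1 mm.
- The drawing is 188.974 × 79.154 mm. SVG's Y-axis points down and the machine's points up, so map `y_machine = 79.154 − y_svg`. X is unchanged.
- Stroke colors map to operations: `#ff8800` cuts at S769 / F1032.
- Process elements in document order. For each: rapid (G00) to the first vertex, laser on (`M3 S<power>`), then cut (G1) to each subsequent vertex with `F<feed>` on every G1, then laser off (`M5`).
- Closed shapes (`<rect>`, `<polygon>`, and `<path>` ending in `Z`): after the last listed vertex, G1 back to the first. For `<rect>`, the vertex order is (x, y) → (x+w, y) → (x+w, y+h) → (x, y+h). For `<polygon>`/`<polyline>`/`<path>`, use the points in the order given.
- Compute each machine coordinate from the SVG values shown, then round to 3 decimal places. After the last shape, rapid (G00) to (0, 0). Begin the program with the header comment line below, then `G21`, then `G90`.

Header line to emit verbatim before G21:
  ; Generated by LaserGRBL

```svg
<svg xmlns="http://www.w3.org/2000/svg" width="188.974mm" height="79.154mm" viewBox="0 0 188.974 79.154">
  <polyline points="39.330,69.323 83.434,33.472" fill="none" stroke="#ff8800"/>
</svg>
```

; Generated by LaserGRBL
G21
G90
G00 X39.330 Y9.831
M3 S769
G1 X83.434 Y45.682 F1032
M5
G00 X0.000 Y0.000

Since the viewBox matches the mm dimensions, user units are millimetres directly. The only transform is the Y-flip y_m = 79.154 − y_svg.

Shape 1 is a line segment drawn with `<polyline>`. Its stroke #ff8800 means cut at S769, F1032. After flipping Y the toolpath is (39.330,9.831) → (83.434,45.682).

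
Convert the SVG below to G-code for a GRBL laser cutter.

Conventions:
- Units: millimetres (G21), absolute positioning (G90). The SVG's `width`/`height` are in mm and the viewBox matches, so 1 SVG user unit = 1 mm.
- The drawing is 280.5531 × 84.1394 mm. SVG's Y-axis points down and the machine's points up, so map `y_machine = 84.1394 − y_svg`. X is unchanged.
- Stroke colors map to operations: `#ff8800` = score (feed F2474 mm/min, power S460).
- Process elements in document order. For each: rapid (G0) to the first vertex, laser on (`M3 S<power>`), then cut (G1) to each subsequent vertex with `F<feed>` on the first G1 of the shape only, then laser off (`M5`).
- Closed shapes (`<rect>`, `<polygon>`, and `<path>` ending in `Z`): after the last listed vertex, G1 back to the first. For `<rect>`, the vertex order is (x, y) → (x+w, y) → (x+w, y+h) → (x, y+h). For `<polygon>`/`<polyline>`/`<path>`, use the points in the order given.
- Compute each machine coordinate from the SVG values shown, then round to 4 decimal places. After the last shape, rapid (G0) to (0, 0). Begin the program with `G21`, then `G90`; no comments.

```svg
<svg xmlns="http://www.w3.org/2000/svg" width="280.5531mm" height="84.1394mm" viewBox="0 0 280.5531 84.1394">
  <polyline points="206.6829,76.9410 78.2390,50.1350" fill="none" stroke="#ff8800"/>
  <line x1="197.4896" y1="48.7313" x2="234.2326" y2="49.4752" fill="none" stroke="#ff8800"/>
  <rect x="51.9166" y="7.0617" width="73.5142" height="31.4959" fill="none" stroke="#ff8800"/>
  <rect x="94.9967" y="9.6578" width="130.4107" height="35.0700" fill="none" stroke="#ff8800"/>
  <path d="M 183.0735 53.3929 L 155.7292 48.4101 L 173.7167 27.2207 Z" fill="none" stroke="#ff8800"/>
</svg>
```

1 u = 1 mm; y_m = 84.1394 − y.

[1] `<polyline>` line segment, #ff8800→score S460 F2474: (206.6829,7.1984) → (78.2390,34.0044)

[2] `<line>` line segment, #ff8800→score S460 F2474: (197.4896,35.4081) → (234.2326,34.6642)

[3] `<rect>` rectangle, #ff8800→score S460 F2474: (51.9166,77.0777) → (125.4308,77.0777) → (125.4308,45.5818) → (51.9166,45.5818) → (51.9166,77.0777) (closed)

[4] `<rect>` rectangle, #ff8800→score S460 F2474: (94.9967,74.4816) → (225.4074,74.4816) → (225.4074,39.4116) → (94.9967,39.4116) → (94.9967,74.4816) (closed)

[5] `<path>` regular polygon, #ff8800→score S460 F2474: (183.0735,30.7465) → (155.7292,35.7293) → (173.7167,56.9187) → (183.0735,30.7465) (closed)

G21
G90
G0 X206.6829 Y7.1984
M3 S460
G1 X78.2390 Y34.0044 F2474
M5
G0 X197.4896 Y35.4081
M3 S460
G1 X234.2326 Y34.6642 F2474
M5
G0 X51.9166 Y77.0777
M3 S460
G1 X125.4308 Y77.0777 F2474
G1 X125.4308 Y45.5818
G1 X51.9166 Y45.5818
G1 X51.9166 Y77.0777
M5
G0 X94.9967 Y74.4816
M3 S460
G1 X225.4074 Y74.4816 F2474
G1 X225.4074 Y39.4116
G1 X94.9967 Y39.4116
G1 X94.9967 Y74.4816
M5
G0 X183.0735 Y30.7465
M3 S460
G1 X155.7292 Y35.7293 F2474
G1 X173.7167 Y56.9187
G1 X183.0735 Y30.7465
M5
G0 X0.0000 Y0.0000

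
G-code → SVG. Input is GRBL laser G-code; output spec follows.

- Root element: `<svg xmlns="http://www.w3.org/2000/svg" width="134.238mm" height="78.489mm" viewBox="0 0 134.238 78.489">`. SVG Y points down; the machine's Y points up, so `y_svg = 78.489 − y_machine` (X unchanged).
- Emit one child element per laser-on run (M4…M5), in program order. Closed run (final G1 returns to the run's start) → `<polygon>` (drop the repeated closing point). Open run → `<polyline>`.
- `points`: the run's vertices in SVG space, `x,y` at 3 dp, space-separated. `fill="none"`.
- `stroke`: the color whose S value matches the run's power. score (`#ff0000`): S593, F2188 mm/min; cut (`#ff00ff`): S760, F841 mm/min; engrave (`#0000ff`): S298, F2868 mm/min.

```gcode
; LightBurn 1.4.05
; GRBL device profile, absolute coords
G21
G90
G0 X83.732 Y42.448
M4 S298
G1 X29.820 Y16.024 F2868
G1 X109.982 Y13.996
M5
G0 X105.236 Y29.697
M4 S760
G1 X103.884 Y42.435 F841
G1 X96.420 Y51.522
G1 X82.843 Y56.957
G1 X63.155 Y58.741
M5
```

<svg xmlns="http://www.w3.org/2000/svg" width="134.238mm" height="78.489mm" viewBox="0 0 134.238 78.489">
  <polyline points="83.732,36.041 29.820,62.465 109.982,64.493" fill="none" stroke="#0000ff"/>
  <polyline points="105.236,48.792 103.884,36.054 96.420,26.967 82.843,21.532 63.155,19.748" fill="none" stroke="#ff00ff"/>
</svg>

Each laser-on run becomes one SVG element. Flip Y back into SVG space with y_svg = 78.489 − y_machine.

Run 1: S298 ⇒ engrave layer `#0000ff`. The run is open, so emit a `<polyline>` with points (Y-flipped): 83.732,36.041 29.820,62.465 109.982,64.493.

Run 2: power S760 maps to stroke `#ff00ff` (cut). The run is open, so emit a `<polyline>` with points (Y-flipped): 105.236,48.792 103.884,36.054 96.420,26.967 82.843,21.532 63.155,19.748.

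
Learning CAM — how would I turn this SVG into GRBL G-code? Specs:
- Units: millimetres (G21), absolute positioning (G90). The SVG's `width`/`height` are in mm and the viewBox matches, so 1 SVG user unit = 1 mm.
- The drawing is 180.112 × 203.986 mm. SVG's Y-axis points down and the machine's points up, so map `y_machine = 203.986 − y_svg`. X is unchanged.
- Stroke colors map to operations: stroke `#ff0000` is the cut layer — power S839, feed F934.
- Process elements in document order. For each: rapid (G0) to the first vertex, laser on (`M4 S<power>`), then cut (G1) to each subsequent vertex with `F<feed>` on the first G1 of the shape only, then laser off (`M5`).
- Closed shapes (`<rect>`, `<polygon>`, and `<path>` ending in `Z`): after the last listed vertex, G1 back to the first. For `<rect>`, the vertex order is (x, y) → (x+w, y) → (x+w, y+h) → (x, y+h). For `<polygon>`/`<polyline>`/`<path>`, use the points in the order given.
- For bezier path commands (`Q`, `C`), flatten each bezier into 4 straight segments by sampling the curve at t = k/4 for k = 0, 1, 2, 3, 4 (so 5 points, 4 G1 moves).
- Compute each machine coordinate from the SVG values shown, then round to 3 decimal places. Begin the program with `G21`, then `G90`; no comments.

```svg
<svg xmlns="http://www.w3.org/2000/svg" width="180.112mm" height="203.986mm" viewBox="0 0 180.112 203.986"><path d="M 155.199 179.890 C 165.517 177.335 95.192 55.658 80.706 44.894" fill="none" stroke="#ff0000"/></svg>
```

1 u = 1 mm; y_m = 203.986 − y.

[1] `<path>` cubic bezier, #ff0000→cut S839 F934: (155.199,24.096) → (149.949,44.753) → (127.254,88.516) → (99.908,133.817) → (80.706,159.092)

G21
G90
G0 X155.199 Y24.096
M4 S839
G1 X149.949 Y44.753 F934
G1 X127.254 Y88.516
G1 X99.908 Y133.817
G1 X80.706 Y159.092
M5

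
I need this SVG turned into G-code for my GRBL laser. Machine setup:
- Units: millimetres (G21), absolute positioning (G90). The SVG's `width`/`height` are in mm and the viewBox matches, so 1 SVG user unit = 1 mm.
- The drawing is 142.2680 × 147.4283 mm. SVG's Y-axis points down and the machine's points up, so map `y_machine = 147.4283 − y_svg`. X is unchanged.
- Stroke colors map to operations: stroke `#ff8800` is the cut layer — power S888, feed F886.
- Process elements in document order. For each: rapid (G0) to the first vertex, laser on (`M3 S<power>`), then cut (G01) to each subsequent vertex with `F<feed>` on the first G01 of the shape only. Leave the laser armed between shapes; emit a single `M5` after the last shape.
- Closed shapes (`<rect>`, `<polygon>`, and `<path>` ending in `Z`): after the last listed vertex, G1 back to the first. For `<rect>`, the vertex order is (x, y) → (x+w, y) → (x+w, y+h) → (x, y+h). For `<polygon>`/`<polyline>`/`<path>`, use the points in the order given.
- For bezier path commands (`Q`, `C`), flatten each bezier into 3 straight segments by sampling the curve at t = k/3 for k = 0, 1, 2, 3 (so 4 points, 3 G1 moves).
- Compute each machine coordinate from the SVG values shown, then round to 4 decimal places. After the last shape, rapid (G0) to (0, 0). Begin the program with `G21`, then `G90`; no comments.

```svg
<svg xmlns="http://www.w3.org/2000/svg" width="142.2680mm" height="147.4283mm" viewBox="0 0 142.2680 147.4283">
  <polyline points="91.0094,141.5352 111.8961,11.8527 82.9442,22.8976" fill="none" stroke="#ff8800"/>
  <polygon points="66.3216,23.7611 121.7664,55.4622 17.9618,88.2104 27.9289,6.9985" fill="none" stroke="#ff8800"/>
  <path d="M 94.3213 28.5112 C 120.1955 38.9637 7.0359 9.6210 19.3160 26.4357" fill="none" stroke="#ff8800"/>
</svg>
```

G21
G90
G0 X91.0094 Y5.8931
M3 S888
G01 X111.8961 Y135.5756 F886
G01 X82.9442 Y124.5307
G0 X66.3216 Y123.6672
M3 S888
G01 X121.7664 Y91.9661 F886
G01 X17.9618 Y59.2179
G01 X27.9289 Y140.4298
G01 X66.3216 Y123.6672
G0 X94.3213 Y118.9171
M3 S888
G01 X83.6462 Y118.5462 F886
G01 X39.0538 Y125.6049
G01 X19.3160 Y120.9926
M5
G0 X0.0000 Y0.0000

viewBox `0 0 142.2680 147.4283` with mm width/height → 1 unit = 1 mm. Flip: y_m = 147.4283 − y_svg.

**Shape 1** — `<polyline>` open polyline, stroke `#ff8800` → cut (S888, F886). Machine vertices: (91.0094,5.8931) → (111.8961,135.5756) → (82.9442,124.5307). Open path.

**Shape 2** — `<polygon>` closed polygon, stroke `#ff8800` → cut (S888, F886). Machine vertices: (66.3216,123.6672) → (121.7664,91.9661) → (17.9618,59.2179) → (27.9289,140.4298) → (66.3216,123.6672). Closed: final G1 returns to the first vertex.

**Shape 3** — `<path>` cubic bezier, stroke `#ff8800` → cut (S888, F886). Control points (SVG): P0=(94.3213,28.5112), P1=(120.1955,38.9637), P2=(7.0359,9.6210), P3=(19.3160,26.4357); sampled at t=k/3. Machine vertices: (94.3213,118.9171) → (83.6462,118.5462) → (39.0538,125.6049) → (19.3160,120.9926). Open path.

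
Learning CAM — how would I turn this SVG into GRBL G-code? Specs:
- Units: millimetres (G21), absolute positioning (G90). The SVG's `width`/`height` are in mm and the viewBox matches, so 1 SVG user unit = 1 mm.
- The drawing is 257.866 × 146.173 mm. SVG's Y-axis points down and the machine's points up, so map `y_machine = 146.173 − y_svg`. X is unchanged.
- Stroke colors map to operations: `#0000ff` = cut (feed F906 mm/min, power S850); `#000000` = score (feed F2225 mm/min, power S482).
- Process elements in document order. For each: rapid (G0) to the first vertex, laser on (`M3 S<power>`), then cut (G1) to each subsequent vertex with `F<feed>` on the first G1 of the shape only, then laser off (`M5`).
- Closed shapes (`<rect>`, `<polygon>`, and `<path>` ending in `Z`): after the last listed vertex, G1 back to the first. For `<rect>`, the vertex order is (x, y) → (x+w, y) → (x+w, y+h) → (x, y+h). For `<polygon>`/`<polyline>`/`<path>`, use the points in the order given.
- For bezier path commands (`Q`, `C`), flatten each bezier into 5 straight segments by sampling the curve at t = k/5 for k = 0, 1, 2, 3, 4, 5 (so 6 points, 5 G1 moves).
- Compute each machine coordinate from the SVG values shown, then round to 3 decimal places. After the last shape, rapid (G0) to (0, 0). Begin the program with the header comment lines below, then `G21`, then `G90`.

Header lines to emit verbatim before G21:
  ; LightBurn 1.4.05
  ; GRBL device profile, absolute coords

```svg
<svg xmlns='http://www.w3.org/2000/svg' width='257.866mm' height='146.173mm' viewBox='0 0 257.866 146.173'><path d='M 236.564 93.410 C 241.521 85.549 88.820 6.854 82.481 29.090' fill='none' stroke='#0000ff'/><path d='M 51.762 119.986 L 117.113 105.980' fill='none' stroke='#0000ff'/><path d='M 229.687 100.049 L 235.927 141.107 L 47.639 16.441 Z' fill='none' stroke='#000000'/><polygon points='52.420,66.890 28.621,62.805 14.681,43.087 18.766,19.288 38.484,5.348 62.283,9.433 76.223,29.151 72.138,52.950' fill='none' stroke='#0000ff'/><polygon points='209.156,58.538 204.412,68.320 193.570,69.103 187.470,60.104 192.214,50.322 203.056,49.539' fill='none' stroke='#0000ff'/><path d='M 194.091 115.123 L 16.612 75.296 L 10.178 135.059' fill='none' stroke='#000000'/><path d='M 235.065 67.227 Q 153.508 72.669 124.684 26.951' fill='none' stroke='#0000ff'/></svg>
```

; LightBurn 1.4.05
; GRBL device profile, absolute coords
G21
G90
G0 X236.564 Y52.763
M3 S850
G1 X223.051 Y64.606 F906
G1 X186.294 Y85.204
G1 X140.884 Y106.312
G1 X101.416 Y119.687
G1 X82.481 Y117.083
M5
G0 X51.762 Y26.187
M3 S850
G1 X117.113 Y40.193 F906
M5
G0 X229.687 Y46.124
M3 S482
G1 X235.927 Y5.066 F2225
G1 X47.639 Y129.732
G1 X229.687 Y46.124
M5
G0 X52.420 Y79.283
M3 S850
G1 X28.621 Y83.368 F906
G1 X14.681 Y103.086
G1 X18.766 Y126.885
G1 X38.484 Y140.825
G1 X62.283 Y136.740
G1 X76.223 Y117.022
G1 X72.138 Y93.223
G1 X52.420 Y79.283
M5
G0 X209.156 Y87.635
M3 S850
G1 X204.412 Y77.853 F906
G1 X193.570 Y77.070
G1 X187.470 Y86.069
G1 X192.214 Y95.851
G1 X203.056 Y96.634
G1 X209.156 Y87.635
M5
G0 X194.091 Y31.050
M3 S482
G1 X16.612 Y70.877 F2225
G1 X10.178 Y11.114
M5
G0 X235.065 Y78.946
M3 S850
G1 X204.552 Y78.816 F906
G1 X178.257 Y82.778
G1 X156.180 Y90.833
G1 X138.323 Y102.981
G1 X124.684 Y119.222
M5
G0 X0.000 Y0.000

1 u = 1 mm; y_m = 146.173 − y.

[1] `<path>` cubic bezier, #0000ff→cut S850 F906: (236.564,52.763) → (223.051,64.606) → (186.294,85.204) → (140.884,106.312) → (101.416,119.687) → (82.481,117.083)

[2] `<path>` line segment, #0000ff→cut S850 F906: (51.762,26.187) → (117.113,40.193)

[3] `<path>` closed polygon, #000000→score S482 F2225: (229.687,46.124) → (235.927,5.066) → (47.639,129.732) → (229.687,46.124) (closed)

[4] `<polygon>` regular polygon, #0000ff→cut S850 F906: (52.420,79.283) → (28.621,83.368) → (14.681,103.086) → (18.766,126.885) → (38.484,140.825) → (62.283,136.740) → (76.223,117.022) → (72.138,93.223) → (52.420,79.283) (closed)

[5] `<polygon>` regular polygon, #0000ff→cut S850 F906: (209.156,87.635) → (204.412,77.853) → (193.570,77.070) → (187.470,86.069) → (192.214,95.851) → (203.056,96.634) → (209.156,87.635) (closed)

[6] `<path>` open polyline, #000000→score S482 F2225: (194.091,31.050) → (16.612,70.877) → (10.178,11.114)

[7] `<path>` quadratic bezier, #0000ff→cut S850 F906: (235.065,78.946) → (204.552,78.816) → (178.257,82.778) → (156.180,90.833) → (138.323,102.981) → (124.684,119.222)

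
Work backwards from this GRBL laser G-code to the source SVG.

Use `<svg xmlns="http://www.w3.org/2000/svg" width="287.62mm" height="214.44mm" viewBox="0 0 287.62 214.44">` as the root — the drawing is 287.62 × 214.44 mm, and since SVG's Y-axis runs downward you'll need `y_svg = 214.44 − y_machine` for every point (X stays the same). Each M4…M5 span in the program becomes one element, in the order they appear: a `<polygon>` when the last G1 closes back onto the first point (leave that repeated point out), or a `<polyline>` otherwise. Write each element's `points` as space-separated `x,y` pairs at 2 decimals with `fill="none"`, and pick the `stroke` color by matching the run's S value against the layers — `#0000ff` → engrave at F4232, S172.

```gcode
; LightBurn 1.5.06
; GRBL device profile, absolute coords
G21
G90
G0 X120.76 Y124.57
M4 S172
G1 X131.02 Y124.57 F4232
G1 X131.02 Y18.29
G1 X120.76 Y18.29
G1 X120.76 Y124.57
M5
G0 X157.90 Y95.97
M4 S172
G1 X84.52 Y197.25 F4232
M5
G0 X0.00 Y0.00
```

<svg xmlns="http://www.w3.org/2000/svg" width="287.62mm" height="214.44mm" viewBox="0 0 287.62 214.44">
  <polygon points="120.76,89.87 131.02,89.87 131.02,196.15 120.76,196.15" fill="none" stroke="#0000ff"/>
  <polyline points="157.90,118.47 84.52,17.19" fill="none" stroke="#0000ff"/>
</svg>

Each laser-on run becomes one SVG element. Flip Y back into SVG space with y_svg = 214.44 − y_machine. Every run uses S172, so all elements get stroke `#0000ff` (engrave).

Run 1: The run returns to its start, so emit a `<polygon>` with points (Y-flipped): 120.76,89.87 131.02,89.87 131.02,196.15 120.76,196.15.

Run 2: The run is open, so emit a `<polyline>` with points (Y-flipped): 157.90,118.47 84.52,17.19.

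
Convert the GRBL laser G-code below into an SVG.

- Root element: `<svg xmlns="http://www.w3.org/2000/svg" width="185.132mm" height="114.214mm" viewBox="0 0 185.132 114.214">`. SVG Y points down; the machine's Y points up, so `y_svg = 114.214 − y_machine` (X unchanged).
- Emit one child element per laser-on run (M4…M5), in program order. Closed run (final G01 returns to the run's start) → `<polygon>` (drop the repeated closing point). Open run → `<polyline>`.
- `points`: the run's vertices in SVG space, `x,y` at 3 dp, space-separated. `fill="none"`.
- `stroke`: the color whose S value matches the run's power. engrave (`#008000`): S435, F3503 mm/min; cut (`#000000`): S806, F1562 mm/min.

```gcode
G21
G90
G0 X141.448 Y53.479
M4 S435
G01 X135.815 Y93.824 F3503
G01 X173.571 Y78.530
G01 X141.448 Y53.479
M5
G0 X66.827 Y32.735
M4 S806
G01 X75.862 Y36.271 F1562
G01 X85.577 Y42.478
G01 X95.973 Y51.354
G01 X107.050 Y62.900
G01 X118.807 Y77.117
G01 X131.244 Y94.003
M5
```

Machine Y-up, SVG Y-down with viewBox height 114.214, so y_svg = 114.214 − y_machine; X carries over.

Run 1: the run's S435 means `#008000` (engrave). The run returns to its start, so emit a `<polygon>` with points (Y-flipped): 141.448,60.735 135.815,20.390 173.571,35.684.

Run 2: S806 ⇒ cut layer `#000000`. The run is open, so emit a `<polyline>` with points (Y-flipped): 66.827,81.479 75.862,77.943 85.577,71.736 95.973,62.860 107.050,51.314 118.807,37.097 131.244,20.211.

<svg xmlns="http://www.w3.org/2000/svg" width="185.132mm" height="114.214mm" viewBox="0 0 185.132 114.214">
  <polygon points="141.448,60.735 135.815,20.390 173.571,35.684" fill="none" stroke="#008000"/>
  <polyline points="66.827,81.479 75.862,77.943 85.577,71.736 95.973,62.860 107.050,51.314 118.807,37.097 131.244,20.211" fill="none" stroke="#000000"/>
</svg>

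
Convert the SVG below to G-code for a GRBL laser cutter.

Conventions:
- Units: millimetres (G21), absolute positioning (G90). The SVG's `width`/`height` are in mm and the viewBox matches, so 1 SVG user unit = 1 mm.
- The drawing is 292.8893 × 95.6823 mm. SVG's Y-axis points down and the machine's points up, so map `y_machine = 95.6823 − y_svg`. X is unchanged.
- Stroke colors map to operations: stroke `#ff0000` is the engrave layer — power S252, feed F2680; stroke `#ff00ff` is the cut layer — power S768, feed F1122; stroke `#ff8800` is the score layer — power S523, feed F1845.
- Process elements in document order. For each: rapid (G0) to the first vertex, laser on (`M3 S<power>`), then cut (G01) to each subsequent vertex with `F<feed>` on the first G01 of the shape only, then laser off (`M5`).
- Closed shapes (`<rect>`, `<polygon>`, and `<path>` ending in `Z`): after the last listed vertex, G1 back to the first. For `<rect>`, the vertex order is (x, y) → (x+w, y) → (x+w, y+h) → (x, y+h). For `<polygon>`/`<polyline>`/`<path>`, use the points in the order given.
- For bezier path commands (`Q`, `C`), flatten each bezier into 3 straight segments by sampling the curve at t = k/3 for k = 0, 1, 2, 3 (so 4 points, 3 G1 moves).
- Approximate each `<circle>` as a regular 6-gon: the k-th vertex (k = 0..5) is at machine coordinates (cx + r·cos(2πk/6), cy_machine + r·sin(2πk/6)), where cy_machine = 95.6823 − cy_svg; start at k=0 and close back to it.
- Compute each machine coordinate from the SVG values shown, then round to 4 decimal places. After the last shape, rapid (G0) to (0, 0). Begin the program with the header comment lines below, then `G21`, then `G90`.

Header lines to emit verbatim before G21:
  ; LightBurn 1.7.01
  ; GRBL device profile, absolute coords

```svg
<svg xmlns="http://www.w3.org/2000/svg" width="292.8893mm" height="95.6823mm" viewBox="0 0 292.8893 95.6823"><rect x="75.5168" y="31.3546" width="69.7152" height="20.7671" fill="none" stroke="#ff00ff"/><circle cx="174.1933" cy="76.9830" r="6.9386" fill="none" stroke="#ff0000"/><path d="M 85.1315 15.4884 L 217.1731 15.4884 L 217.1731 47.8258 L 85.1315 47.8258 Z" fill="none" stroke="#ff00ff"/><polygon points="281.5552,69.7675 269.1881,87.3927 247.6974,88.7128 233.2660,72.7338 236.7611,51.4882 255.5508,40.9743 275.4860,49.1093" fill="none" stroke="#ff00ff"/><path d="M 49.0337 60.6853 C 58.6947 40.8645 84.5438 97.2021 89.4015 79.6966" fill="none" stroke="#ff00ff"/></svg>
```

; LightBurn 1.7.01
; GRBL device profile, absolute coords
G21
G90
G0 X75.5168 Y64.3277
M3 S768
G01 X145.2320 Y64.3277 F1122
G01 X145.2320 Y43.5606
G01 X75.5168 Y43.5606
G01 X75.5168 Y64.3277
M5
G0 X181.1319 Y18.6993
M3 S252
G01 X177.6626 Y24.7083 F2680
G01 X170.7240 Y24.7083
G01 X167.2547 Y18.6993
G01 X170.7240 Y12.6903
G01 X177.6626 Y12.6903
G01 X181.1319 Y18.6993
M5
G0 X85.1315 Y80.1939
M3 S768
G01 X217.1731 Y80.1939 F1122
G01 X217.1731 Y47.8565
G01 X85.1315 Y47.8565
G01 X85.1315 Y80.1939
M5
G0 X281.5552 Y25.9148
M3 S768
G01 X269.1881 Y8.2896 F1122
G01 X247.6974 Y6.9695
G01 X233.2660 Y22.9485
G01 X236.7611 Y44.1941
G01 X255.5508 Y54.7080
G01 X275.4860 Y46.5730
G01 X281.5552 Y25.9148
M5
G0 X49.0337 Y34.9970
M3 S768
G01 X62.7137 Y34.9873 F1122
G01 X78.9237 Y17.5390
G01 X89.4015 Y15.9857
M5
G0 X0.0000 Y0.0000

1 u = 1 mm; y_m = 95.6823 − y.

[1] `<rect>` rectangle, #ff00ff→cut S768 F1122: (75.5168,64.3277) → (145.2320,64.3277) → (145.2320,43.5606) → (75.5168,43.5606) → (75.5168,64.3277) (closed)

[2] `<circle>` circle, #ff0000→engrave S252 F2680: (181.1319,18.6993) → (177.6626,24.7083) → (170.7240,24.7083) → (167.2547,18.6993) → (170.7240,12.6903) → (177.6626,12.6903) → (181.1319,18.6993) (closed)

[3] `<path>` rectangle, #ff00ff→cut S768 F1122: (85.1315,80.1939) → (217.1731,80.1939) → (217.1731,47.8565) → (85.1315,47.8565) → (85.1315,80.1939) (closed)

[4] `<polygon>` regular polygon, #ff00ff→cut S768 F1122: (281.5552,25.9148) → (269.1881,8.2896) → (247.6974,6.9695) → (233.2660,22.9485) → (236.7611,44.1941) → (255.5508,54.7080) → (275.4860,46.5730) → (281.5552,25.9148) (closed)

[5] `<path>` cubic bezier, #ff00ff→cut S768 F1122: (49.0337,34.9970) → (62.7137,34.9873) → (78.9237,17.5390) → (89.4015,15.9857)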